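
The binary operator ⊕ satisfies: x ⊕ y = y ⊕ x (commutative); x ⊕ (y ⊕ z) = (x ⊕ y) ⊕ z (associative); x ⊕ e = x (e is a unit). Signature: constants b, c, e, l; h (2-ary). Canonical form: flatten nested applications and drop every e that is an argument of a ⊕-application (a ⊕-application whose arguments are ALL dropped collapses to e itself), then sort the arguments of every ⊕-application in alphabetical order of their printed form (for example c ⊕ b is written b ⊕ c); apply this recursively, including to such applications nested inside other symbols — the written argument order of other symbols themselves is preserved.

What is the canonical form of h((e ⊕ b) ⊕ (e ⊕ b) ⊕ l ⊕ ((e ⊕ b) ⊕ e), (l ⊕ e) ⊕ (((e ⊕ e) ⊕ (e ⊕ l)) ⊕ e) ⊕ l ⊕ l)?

Answer: h(b ⊕ b ⊕ b ⊕ l, l ⊕ l ⊕ l ⊕ l)

Derivation:
Descend into:  (l ⊕ e) ⊕ (((e ⊕ e) ⊕ (e ⊕ l)) ⊕ e) ⊕ l ⊕ l
Flatten:  l ⊕ e ⊕ e ⊕ e ⊕ e ⊕ l ⊕ e ⊕ l ⊕ l
Unit:  drop e (×5)
Order the arguments:  l ⊕ l ⊕ l ⊕ l
Reassemble:  h(b ⊕ b ⊕ b ⊕ l, l ⊕ l ⊕ l ⊕ l)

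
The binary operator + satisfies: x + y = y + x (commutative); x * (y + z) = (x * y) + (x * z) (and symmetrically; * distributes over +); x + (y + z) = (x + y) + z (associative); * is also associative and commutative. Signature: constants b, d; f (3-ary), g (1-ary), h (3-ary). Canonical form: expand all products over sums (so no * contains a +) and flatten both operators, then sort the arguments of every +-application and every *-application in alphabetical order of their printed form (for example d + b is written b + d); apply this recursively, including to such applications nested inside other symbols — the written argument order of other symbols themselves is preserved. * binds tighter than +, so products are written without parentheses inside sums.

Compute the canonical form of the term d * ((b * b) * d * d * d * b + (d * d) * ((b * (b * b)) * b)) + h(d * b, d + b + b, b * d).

Expand:  b * b * b * d * d * d * d + b * b * b * b * d * d * d + h(b * d, b + b + d, b * d)
Order the arguments:  b * b * b * b * d * d * d + b * b * b * d * d * d * d + h(b * d, b + b + d, b * d)

Answer: b * b * b * b * d * d * d + b * b * b * d * d * d * d + h(b * d, b + b + d, b * d)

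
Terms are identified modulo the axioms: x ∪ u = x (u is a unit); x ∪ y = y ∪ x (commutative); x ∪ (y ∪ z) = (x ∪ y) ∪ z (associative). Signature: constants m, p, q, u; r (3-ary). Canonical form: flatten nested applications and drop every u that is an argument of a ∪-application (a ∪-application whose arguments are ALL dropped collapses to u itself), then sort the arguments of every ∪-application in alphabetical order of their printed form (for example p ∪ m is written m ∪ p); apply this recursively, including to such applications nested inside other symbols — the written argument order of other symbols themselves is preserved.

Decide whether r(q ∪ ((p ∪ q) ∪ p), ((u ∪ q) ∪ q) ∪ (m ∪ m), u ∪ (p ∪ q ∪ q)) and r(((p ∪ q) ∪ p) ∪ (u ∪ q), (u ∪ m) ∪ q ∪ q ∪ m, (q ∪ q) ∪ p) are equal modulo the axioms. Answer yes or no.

Answer: yes — both canonical forms are r(p ∪ p ∪ q ∪ q, m ∪ m ∪ q ∪ q, p ∪ q ∪ q)

Derivation:
Left:  r(q ∪ ((p ∪ q) ∪ p), ((u ∪ q) ∪ q) ∪ (m ∪ m), u ∪ (p ∪ q ∪ q))
  Work inside:  ((u ∪ q) ∪ q) ∪ (m ∪ m)
  Flatten:  u ∪ q ∪ q ∪ m ∪ m
  Drop the unit:  drop u
  Sort arguments:  m ∪ m ∪ q ∪ q
  Put back:  r(p ∪ p ∪ q ∪ q, m ∪ m ∪ q ∪ q, p ∪ q ∪ q)
Right:  r(((p ∪ q) ∪ p) ∪ (u ∪ q), (u ∪ m) ∪ q ∪ q ∪ m, (q ∪ q) ∪ p)
  Work inside:  ((p ∪ q) ∪ p) ∪ (u ∪ q)
  Flatten:  p ∪ q ∪ p ∪ u ∪ q
  Unit:  drop u
  Sort arguments:  p ∪ p ∪ q ∪ q
  Rebuild:  r(p ∪ p ∪ q ∪ q, m ∪ m ∪ q ∪ q, p ∪ q ∪ q)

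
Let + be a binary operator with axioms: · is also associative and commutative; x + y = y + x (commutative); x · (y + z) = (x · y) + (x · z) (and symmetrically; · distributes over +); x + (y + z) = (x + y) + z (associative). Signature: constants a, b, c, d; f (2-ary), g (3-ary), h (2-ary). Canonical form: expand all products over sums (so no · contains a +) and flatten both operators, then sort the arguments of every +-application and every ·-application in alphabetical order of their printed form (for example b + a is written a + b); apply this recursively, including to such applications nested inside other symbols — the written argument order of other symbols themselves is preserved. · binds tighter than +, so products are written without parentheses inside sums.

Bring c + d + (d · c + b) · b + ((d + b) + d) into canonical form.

Expand products over sums:  c + d + b · c · d + b · b + d + b + d
Sort arguments:  b + b · b + b · c · d + c + d + d + d

Answer: b + b · b + b · c · d + c + d + d + d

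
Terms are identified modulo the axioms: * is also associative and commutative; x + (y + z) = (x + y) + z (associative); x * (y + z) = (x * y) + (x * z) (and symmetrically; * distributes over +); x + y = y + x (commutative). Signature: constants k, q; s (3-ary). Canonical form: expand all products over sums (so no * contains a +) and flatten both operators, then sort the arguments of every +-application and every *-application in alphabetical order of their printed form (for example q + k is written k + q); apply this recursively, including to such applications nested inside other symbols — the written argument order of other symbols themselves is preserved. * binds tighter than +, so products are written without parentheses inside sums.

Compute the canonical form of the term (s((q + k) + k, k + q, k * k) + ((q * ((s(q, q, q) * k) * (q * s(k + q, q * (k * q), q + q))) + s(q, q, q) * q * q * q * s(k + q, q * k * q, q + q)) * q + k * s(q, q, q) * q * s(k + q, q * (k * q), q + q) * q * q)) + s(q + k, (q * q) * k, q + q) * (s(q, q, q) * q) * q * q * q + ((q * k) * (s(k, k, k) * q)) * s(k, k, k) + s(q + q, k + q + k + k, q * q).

Answer: k * q * q * q * s(k + q, k * q * q, q + q) * s(q, q, q) + k * q * q * q * s(k + q, k * q * q, q + q) * s(q, q, q) + k * q * q * s(k, k, k) * s(k, k, k) + q * q * q * q * s(k + q, k * q * q, q + q) * s(q, q, q) + q * q * q * q * s(k + q, k * q * q, q + q) * s(q, q, q) + s(k + k + q, k + q, k * k) + s(q + q, k + k + k + q, q * q)

Derivation:
Expand products over sums:  s(k + k + q, k + q, k * k) + k * q * q * q * s(k + q, k * q * q, q + q) * s(q, q, q) + q * q * q * q * s(k + q, k * q * q, q + q) * s(q, q, q) + k * q * q * q * s(k + q, k * q * q, q + q) * s(q, q, q) + q * q * q * q * s(k + q, k * q * q, q + q) * s(q, q, q) + k * q * q * s(k, k, k) * s(k, k, k) + s(q + q, k + k + k + q, q * q)
Sort:  k * q * q * q * s(k + q, k * q * q, q + q) * s(q, q, q) + k * q * q * q * s(k + q, k * q * q, q + q) * s(q, q, q) + k * q * q * s(k, k, k) * s(k, k, k) + q * q * q * q * s(k + q, k * q * q, q + q) * s(q, q, q) + q * q * q * q * s(k + q, k * q * q, q + q) * s(q, q, q) + s(k + k + q, k + q, k * k) + s(q + q, k + k + k + q, q * q)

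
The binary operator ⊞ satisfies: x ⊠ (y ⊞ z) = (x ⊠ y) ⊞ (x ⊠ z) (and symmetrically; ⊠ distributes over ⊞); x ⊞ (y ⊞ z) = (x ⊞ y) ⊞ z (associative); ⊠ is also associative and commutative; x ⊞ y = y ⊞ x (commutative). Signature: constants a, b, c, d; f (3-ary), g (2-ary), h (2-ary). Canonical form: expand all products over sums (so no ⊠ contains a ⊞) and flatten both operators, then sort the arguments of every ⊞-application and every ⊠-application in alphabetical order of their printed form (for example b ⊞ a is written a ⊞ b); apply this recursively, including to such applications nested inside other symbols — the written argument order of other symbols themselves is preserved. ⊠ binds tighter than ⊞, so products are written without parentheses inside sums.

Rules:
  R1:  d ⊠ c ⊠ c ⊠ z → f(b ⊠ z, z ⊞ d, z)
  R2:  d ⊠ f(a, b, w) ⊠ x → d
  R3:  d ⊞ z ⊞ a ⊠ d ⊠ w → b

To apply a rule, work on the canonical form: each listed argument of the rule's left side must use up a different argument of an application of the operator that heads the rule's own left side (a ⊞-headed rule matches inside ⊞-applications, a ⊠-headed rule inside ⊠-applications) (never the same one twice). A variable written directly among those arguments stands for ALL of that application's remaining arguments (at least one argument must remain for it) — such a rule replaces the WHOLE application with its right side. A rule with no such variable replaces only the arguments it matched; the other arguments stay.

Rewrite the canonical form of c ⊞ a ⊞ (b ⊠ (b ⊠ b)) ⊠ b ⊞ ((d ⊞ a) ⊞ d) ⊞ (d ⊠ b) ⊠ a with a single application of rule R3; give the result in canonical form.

Canonical form:  a ⊞ a ⊞ a ⊠ b ⊠ d ⊞ b ⊠ b ⊠ b ⊠ b ⊞ c ⊞ d ⊞ d
Apply R3:  consuming a ⊠ b ⊠ d, d;  w := b, z := a ⊞ a ⊞ b ⊠ b ⊠ b ⊠ b ⊞ c ⊞ d
Every leftover argument binds to the variable; the entire application is replaced.
Giving:  b

Answer: b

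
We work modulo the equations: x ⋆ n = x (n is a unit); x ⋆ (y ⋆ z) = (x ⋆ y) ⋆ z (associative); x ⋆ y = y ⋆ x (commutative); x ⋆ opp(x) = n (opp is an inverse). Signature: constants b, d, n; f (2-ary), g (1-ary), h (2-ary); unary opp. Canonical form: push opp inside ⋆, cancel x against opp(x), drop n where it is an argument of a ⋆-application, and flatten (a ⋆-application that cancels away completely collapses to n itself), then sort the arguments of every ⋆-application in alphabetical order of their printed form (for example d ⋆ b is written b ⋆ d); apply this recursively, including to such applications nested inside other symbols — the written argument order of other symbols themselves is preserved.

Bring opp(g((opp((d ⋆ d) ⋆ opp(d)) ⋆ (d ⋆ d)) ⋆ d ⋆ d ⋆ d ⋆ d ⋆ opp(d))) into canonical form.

Answer: opp(g(d ⋆ d ⋆ d ⋆ d))

Derivation:
Push opp inside:  distribute opp over ⋆ and collapse double opp
Combine occurrences:  opp(g(d ⋆ d ⋆ d ⋆ d))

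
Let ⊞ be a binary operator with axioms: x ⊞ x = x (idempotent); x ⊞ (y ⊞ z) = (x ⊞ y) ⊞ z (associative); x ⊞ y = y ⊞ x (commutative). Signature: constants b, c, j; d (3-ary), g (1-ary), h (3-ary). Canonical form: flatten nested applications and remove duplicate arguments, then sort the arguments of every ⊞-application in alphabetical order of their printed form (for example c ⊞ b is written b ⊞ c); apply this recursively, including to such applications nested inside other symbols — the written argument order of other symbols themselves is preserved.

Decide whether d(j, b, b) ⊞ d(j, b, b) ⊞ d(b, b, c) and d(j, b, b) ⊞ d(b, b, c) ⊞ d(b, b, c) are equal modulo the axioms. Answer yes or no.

Left:  d(j, b, b) ⊞ d(j, b, b) ⊞ d(b, b, c)
  Idempotence:  drop duplicate d(j, b, b)
  Order the arguments:  d(b, b, c) ⊞ d(j, b, b)
Right:  d(j, b, b) ⊞ d(b, b, c) ⊞ d(b, b, c)
  Drop duplicates:  drop duplicate d(b, b, c)
  Order the arguments:  d(b, b, c) ⊞ d(j, b, b)

Answer: yes — both canonical forms are d(b, b, c) ⊞ d(j, b, b)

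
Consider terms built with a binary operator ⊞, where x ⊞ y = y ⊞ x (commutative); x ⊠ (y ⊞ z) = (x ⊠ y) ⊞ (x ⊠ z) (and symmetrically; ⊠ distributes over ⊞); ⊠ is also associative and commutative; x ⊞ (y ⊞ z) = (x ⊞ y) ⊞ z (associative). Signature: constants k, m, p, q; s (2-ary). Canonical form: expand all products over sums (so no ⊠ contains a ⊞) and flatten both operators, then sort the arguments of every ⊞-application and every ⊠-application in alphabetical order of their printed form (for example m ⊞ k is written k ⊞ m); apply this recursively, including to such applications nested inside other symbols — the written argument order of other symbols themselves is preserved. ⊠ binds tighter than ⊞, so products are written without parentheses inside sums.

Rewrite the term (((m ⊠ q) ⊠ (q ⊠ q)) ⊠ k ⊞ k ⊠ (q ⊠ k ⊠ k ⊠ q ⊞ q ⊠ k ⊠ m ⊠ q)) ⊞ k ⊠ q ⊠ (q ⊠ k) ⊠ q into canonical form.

Answer: k ⊠ k ⊠ k ⊠ q ⊠ q ⊞ k ⊠ k ⊠ m ⊠ q ⊠ q ⊞ k ⊠ k ⊠ q ⊠ q ⊠ q ⊞ k ⊠ m ⊠ q ⊠ q ⊠ q

Derivation:
Distribute:  k ⊠ m ⊠ q ⊠ q ⊠ q ⊞ k ⊠ k ⊠ k ⊠ q ⊠ q ⊞ k ⊠ k ⊠ m ⊠ q ⊠ q ⊞ k ⊠ k ⊠ q ⊠ q ⊠ q
Order the arguments:  k ⊠ k ⊠ k ⊠ q ⊠ q ⊞ k ⊠ k ⊠ m ⊠ q ⊠ q ⊞ k ⊠ k ⊠ q ⊠ q ⊠ q ⊞ k ⊠ m ⊠ q ⊠ q ⊠ q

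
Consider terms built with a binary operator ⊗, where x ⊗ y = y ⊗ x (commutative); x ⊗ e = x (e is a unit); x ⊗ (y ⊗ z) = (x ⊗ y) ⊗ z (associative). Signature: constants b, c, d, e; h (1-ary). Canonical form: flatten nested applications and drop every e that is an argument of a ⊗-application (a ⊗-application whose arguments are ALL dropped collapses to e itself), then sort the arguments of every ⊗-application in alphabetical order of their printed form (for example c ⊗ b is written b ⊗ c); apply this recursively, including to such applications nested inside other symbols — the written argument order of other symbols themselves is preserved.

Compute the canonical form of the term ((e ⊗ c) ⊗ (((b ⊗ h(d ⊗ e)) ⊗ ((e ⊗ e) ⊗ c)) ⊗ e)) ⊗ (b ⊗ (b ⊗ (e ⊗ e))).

Flatten:  e ⊗ c ⊗ b ⊗ h(d ⊗ e) ⊗ e ⊗ e ⊗ c ⊗ e ⊗ b ⊗ b ⊗ e ⊗ e
Inside:  h(d ⊗ e)  →  h(d)
Unit:  drop e (×6)
Sort:  b ⊗ b ⊗ b ⊗ c ⊗ c ⊗ h(d)

Answer: b ⊗ b ⊗ b ⊗ c ⊗ c ⊗ h(d)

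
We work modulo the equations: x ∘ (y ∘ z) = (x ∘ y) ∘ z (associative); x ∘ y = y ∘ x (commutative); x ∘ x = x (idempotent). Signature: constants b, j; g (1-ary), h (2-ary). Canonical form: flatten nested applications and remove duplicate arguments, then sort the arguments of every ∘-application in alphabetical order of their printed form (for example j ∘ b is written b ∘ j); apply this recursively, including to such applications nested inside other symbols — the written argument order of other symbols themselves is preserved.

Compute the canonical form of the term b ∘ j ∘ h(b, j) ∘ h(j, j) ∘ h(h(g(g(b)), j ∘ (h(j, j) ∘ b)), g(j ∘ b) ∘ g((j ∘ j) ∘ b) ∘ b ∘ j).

Answer: b ∘ h(b, j) ∘ h(h(g(g(b)), b ∘ h(j, j) ∘ j), b ∘ g(b ∘ j) ∘ j) ∘ h(j, j) ∘ j

Derivation:
Simplify inside:  h(h(g(g(b)), j ∘ (h(j, j) ∘ b)), g(j ∘ b) ∘ g((j ∘ j) ∘ b) ∘ b ∘ j)  →  h(h(g(g(b)), b ∘ h(j, j) ∘ j), b ∘ g(b ∘ j) ∘ j)
Order the arguments:  b ∘ h(b, j) ∘ h(h(g(g(b)), b ∘ h(j, j) ∘ j), b ∘ g(b ∘ j) ∘ j) ∘ h(j, j) ∘ j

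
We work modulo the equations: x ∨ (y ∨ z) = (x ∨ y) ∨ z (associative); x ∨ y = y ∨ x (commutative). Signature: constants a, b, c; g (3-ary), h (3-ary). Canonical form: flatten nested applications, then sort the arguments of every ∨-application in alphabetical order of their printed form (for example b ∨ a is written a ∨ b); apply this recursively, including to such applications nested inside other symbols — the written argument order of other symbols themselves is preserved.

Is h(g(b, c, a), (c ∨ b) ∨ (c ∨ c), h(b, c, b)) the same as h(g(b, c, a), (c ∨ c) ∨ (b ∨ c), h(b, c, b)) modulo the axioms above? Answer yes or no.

Answer: yes — both canonical forms are h(g(b, c, a), b ∨ c ∨ c ∨ c, h(b, c, b))

Derivation:
Left:  h(g(b, c, a), (c ∨ b) ∨ (c ∨ c), h(b, c, b))
  Work inside:  (c ∨ b) ∨ (c ∨ c)
  Flatten:  c ∨ b ∨ c ∨ c
  Sort:  b ∨ c ∨ c ∨ c
  Put back:  h(g(b, c, a), b ∨ c ∨ c ∨ c, h(b, c, b))
Right:  h(g(b, c, a), (c ∨ c) ∨ (b ∨ c), h(b, c, b))
  Focus inside:  (c ∨ c) ∨ (b ∨ c)
  Merge nested applications:  c ∨ c ∨ b ∨ c
  Sort:  b ∨ c ∨ c ∨ c
  Put back:  h(g(b, c, a), b ∨ c ∨ c ∨ c, h(b, c, b))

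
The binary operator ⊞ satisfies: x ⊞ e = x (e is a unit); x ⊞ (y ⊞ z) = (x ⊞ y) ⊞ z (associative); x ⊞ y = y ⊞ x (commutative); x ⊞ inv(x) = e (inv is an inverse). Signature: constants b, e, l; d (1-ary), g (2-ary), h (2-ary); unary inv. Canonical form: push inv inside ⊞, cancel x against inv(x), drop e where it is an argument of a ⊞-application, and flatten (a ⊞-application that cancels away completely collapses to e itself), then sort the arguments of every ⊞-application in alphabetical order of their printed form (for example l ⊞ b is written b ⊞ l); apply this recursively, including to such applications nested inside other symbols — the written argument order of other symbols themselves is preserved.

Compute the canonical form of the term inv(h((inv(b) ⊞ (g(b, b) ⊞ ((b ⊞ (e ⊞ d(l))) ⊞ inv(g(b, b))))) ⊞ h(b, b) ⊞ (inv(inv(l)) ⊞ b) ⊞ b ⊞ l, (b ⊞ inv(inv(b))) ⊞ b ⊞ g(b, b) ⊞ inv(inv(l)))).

Push inv inside:  distribute inv over ⊞ and collapse double inv
Collect:  inv(h(b ⊞ b ⊞ d(l) ⊞ h(b, b) ⊞ l ⊞ l, b ⊞ b ⊞ b ⊞ g(b, b) ⊞ l))

Answer: inv(h(b ⊞ b ⊞ d(l) ⊞ h(b, b) ⊞ l ⊞ l, b ⊞ b ⊞ b ⊞ g(b, b) ⊞ l))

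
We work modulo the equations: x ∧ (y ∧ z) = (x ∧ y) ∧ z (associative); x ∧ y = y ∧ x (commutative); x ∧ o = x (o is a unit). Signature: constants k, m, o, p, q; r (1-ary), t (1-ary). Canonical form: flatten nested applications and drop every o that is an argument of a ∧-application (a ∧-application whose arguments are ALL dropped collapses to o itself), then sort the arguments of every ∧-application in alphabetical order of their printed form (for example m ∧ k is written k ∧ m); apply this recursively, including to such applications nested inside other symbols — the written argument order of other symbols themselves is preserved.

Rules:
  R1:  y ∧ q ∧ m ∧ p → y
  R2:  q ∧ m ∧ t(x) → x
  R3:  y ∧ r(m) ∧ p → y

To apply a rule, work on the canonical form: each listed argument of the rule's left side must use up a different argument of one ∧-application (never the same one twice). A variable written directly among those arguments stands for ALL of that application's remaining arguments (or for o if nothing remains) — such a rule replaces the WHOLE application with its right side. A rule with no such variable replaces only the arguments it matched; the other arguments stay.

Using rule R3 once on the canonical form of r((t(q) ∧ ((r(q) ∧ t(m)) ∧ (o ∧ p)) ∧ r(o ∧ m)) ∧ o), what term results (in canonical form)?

Answer: r(r(q) ∧ t(m) ∧ t(q))

Derivation:
Canonical form:  r(p ∧ r(m) ∧ r(q) ∧ t(m) ∧ t(q))
Match R3:  consume p, r(m);  y := r(q) ∧ t(m) ∧ t(q)
Every leftover argument binds to the variable; the entire application is replaced.
Giving:  r(r(q) ∧ t(m) ∧ t(q))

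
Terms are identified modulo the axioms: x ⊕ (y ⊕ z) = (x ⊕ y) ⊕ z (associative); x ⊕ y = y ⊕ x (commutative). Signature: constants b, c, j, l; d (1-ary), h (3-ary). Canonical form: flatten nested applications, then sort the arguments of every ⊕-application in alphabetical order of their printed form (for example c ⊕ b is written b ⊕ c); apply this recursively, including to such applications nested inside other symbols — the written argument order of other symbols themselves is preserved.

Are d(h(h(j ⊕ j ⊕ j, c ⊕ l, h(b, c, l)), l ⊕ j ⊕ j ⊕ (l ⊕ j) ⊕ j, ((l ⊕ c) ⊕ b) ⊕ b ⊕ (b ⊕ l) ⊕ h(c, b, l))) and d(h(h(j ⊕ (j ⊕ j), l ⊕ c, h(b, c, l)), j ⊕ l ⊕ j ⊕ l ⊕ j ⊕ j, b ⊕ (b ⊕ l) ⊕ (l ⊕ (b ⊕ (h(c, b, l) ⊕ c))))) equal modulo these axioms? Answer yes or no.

Left:  d(h(h(j ⊕ j ⊕ j, c ⊕ l, h(b, c, l)), l ⊕ j ⊕ j ⊕ (l ⊕ j) ⊕ j, ((l ⊕ c) ⊕ b) ⊕ b ⊕ (b ⊕ l) ⊕ h(c, b, l)))
  Focus inside:  ((l ⊕ c) ⊕ b) ⊕ b ⊕ (b ⊕ l) ⊕ h(c, b, l)
  Merge nested applications:  l ⊕ c ⊕ b ⊕ b ⊕ b ⊕ l ⊕ h(c, b, l)
  Sort arguments:  b ⊕ b ⊕ b ⊕ c ⊕ h(c, b, l) ⊕ l ⊕ l
  Reassemble:  d(h(h(j ⊕ j ⊕ j, c ⊕ l, h(b, c, l)), j ⊕ j ⊕ j ⊕ j ⊕ l ⊕ l, b ⊕ b ⊕ b ⊕ c ⊕ h(c, b, l) ⊕ l ⊕ l))
Right:  d(h(h(j ⊕ (j ⊕ j), l ⊕ c, h(b, c, l)), j ⊕ l ⊕ j ⊕ l ⊕ j ⊕ j, b ⊕ (b ⊕ l) ⊕ (l ⊕ (b ⊕ (h(c, b, l) ⊕ c)))))
  Descend into:  b ⊕ (b ⊕ l) ⊕ (l ⊕ (b ⊕ (h(c, b, l) ⊕ c)))
  Flatten:  b ⊕ b ⊕ l ⊕ l ⊕ b ⊕ h(c, b, l) ⊕ c
  Order the arguments:  b ⊕ b ⊕ b ⊕ c ⊕ h(c, b, l) ⊕ l ⊕ l
  Reassemble:  d(h(h(j ⊕ j ⊕ j, c ⊕ l, h(b, c, l)), j ⊕ j ⊕ j ⊕ j ⊕ l ⊕ l, b ⊕ b ⊕ b ⊕ c ⊕ h(c, b, l) ⊕ l ⊕ l))

Answer: yes — both canonical forms are d(h(h(j ⊕ j ⊕ j, c ⊕ l, h(b, c, l)), j ⊕ j ⊕ j ⊕ j ⊕ l ⊕ l, b ⊕ b ⊕ b ⊕ c ⊕ h(c, b, l) ⊕ l ⊕ l))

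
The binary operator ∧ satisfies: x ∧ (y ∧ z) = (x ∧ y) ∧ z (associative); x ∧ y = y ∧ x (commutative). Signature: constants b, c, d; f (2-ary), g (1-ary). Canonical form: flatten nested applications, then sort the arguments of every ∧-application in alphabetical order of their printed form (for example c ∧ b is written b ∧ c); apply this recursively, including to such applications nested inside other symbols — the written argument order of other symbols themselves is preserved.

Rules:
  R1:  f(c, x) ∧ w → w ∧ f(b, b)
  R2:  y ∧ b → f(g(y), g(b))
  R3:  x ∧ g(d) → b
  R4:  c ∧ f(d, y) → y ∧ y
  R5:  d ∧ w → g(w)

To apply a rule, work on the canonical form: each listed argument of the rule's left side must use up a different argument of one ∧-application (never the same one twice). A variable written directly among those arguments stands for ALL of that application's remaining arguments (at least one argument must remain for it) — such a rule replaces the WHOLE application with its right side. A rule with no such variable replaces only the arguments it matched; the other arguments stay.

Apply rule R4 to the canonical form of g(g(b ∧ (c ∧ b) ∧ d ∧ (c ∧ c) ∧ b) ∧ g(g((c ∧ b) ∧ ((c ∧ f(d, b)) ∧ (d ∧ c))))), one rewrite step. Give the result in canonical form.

Answer: g(g(b ∧ b ∧ b ∧ c ∧ c ∧ c ∧ d) ∧ g(g(b ∧ b ∧ b ∧ c ∧ c ∧ d)))

Derivation:
Canonical form:  g(g(b ∧ b ∧ b ∧ c ∧ c ∧ c ∧ d) ∧ g(g(b ∧ c ∧ c ∧ c ∧ d ∧ f(d, b))))
Match R4:  consume c, f(d, b);  y := b
New term:  g(g(b ∧ b ∧ b ∧ c ∧ c ∧ c ∧ d) ∧ g(g(b ∧ b ∧ b ∧ c ∧ c ∧ d)))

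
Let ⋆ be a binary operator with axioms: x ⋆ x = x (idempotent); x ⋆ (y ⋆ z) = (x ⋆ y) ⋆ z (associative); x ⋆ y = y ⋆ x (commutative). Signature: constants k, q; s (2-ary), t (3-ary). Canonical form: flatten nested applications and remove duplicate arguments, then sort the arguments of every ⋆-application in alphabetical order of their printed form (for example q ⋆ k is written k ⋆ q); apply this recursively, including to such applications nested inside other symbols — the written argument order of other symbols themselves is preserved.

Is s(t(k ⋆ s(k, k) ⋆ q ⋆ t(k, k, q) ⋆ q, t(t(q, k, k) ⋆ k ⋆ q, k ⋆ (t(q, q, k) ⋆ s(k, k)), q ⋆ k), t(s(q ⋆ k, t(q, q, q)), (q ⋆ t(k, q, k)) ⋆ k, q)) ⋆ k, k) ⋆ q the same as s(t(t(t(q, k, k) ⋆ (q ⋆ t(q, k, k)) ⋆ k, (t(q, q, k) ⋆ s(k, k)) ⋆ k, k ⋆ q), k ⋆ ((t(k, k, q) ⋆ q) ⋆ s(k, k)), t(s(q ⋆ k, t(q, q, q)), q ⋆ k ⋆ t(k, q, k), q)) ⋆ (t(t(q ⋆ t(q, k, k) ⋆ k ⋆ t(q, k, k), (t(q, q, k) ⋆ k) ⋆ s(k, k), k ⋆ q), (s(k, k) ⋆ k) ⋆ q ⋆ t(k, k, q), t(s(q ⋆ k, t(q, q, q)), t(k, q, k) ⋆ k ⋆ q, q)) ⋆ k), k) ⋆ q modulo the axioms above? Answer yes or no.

Answer: no — q ⋆ s(k ⋆ t(k ⋆ q ⋆ s(k, k) ⋆ t(k, k, q), t(k ⋆ q ⋆ t(q, k, k), k ⋆ s(k, k) ⋆ t(q, q, k), k ⋆ q), t(s(k ⋆ q, t(q, q, q)), k ⋆ q ⋆ t(k, q, k), q)), k) vs q ⋆ s(k ⋆ t(t(k ⋆ q ⋆ t(q, k, k), k ⋆ s(k, k) ⋆ t(q, q, k), k ⋆ q), k ⋆ q ⋆ s(k, k) ⋆ t(k, k, q), t(s(k ⋆ q, t(q, q, q)), k ⋆ q ⋆ t(k, q, k), q)), k)

Derivation:
Left:  s(t(k ⋆ s(k, k) ⋆ q ⋆ t(k, k, q) ⋆ q, t(t(q, k, k) ⋆ k ⋆ q, k ⋆ (t(q, q, k) ⋆ s(k, k)), q ⋆ k), t(s(q ⋆ k, t(q, q, q)), (q ⋆ t(k, q, k)) ⋆ k, q)) ⋆ k, k) ⋆ q
  Simplify inside:  s(t(k ⋆ s(k, k) ⋆ q ⋆ t(k, k, q) ⋆ q, t(t(q, k, k) ⋆ k ⋆ q, k ⋆ (t(q, q, k) ⋆ s(k, k)), q ⋆ k), t(s(q ⋆ k, t(q, q, q)), (q ⋆ t(k, q, k)) ⋆ k, q)) ⋆ k, k)  →  s(k ⋆ t(k ⋆ q ⋆ s(k, k) ⋆ t(k, k, q), t(k ⋆ q ⋆ t(q, k, k), k ⋆ s(k, k) ⋆ t(q, q, k), k ⋆ q), t(s(k ⋆ q, t(q, q, q)), k ⋆ q ⋆ t(k, q, k), q)), k)
  Sort:  q ⋆ s(k ⋆ t(k ⋆ q ⋆ s(k, k) ⋆ t(k, k, q), t(k ⋆ q ⋆ t(q, k, k), k ⋆ s(k, k) ⋆ t(q, q, k), k ⋆ q), t(s(k ⋆ q, t(q, q, q)), k ⋆ q ⋆ t(k, q, k), q)), k)
Right:  s(t(t(t(q, k, k) ⋆ (q ⋆ t(q, k, k)) ⋆ k, (t(q, q, k) ⋆ s(k, k)) ⋆ k, k ⋆ q), k ⋆ ((t(k, k, q) ⋆ q) ⋆ s(k, k)), t(s(q ⋆ k, t(q, q, q)), q ⋆ k ⋆ t(k, q, k), q)) ⋆ (t(t(q ⋆ t(q, k, k) ⋆ k ⋆ t(q, k, k), (t(q, q, k) ⋆ k) ⋆ s(k, k), k ⋆ q), (s(k, k) ⋆ k) ⋆ q ⋆ t(k, k, q), t(s(q ⋆ k, t(q, q, q)), t(k, q, k) ⋆ k ⋆ q, q)) ⋆ k), k) ⋆ q
  Simplify inside:  s(t(t(t(q, k, k) ⋆ (q ⋆ t(q, k, k)) ⋆ k, (t(q, q, k) ⋆ s(k, k)) ⋆ k, k ⋆ q), k ⋆ ((t(k, k, q) ⋆ q) ⋆ s(k, k)), t(s(q ⋆ k, t(q, q, q)), q ⋆ k ⋆ t(k, q, k), q)) ⋆ (t(t(q ⋆ t(q, k, k) ⋆ k ⋆ t(q, k, k), (t(q, q, k) ⋆ k) ⋆ s(k, k), k ⋆ q), (s(k, k) ⋆ k) ⋆ q ⋆ t(k, k, q), t(s(q ⋆ k, t(q, q, q)), t(k, q, k) ⋆ k ⋆ q, q)) ⋆ k), k)  →  s(k ⋆ t(t(k ⋆ q ⋆ t(q, k, k), k ⋆ s(k, k) ⋆ t(q, q, k), k ⋆ q), k ⋆ q ⋆ s(k, k) ⋆ t(k, k, q), t(s(k ⋆ q, t(q, q, q)), k ⋆ q ⋆ t(k, q, k), q)), k)
  Order the arguments:  q ⋆ s(k ⋆ t(t(k ⋆ q ⋆ t(q, k, k), k ⋆ s(k, k) ⋆ t(q, q, k), k ⋆ q), k ⋆ q ⋆ s(k, k) ⋆ t(k, k, q), t(s(k ⋆ q, t(q, q, q)), k ⋆ q ⋆ t(k, q, k), q)), k)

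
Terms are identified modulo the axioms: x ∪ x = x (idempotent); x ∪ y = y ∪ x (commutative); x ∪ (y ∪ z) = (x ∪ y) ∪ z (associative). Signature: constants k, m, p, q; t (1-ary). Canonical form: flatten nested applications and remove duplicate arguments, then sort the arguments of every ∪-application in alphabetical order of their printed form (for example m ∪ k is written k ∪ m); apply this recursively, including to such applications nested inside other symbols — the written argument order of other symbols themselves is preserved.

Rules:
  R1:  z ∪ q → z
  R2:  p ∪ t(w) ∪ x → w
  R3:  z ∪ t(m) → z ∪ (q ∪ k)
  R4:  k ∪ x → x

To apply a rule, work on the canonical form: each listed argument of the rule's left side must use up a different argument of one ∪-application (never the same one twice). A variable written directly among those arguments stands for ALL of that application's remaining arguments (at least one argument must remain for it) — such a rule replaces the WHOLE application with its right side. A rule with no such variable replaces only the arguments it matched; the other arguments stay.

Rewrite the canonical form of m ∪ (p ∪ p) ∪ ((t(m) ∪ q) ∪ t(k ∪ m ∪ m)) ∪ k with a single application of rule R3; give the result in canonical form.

Canonical form:  k ∪ m ∪ p ∪ q ∪ t(k ∪ m) ∪ t(m)
Match R3:  consume t(m);  z := k ∪ m ∪ p ∪ q ∪ t(k ∪ m)
Every leftover argument binds to the variable; the entire application is replaced.
Giving:  k ∪ m ∪ p ∪ q ∪ t(k ∪ m)

Answer: k ∪ m ∪ p ∪ q ∪ t(k ∪ m)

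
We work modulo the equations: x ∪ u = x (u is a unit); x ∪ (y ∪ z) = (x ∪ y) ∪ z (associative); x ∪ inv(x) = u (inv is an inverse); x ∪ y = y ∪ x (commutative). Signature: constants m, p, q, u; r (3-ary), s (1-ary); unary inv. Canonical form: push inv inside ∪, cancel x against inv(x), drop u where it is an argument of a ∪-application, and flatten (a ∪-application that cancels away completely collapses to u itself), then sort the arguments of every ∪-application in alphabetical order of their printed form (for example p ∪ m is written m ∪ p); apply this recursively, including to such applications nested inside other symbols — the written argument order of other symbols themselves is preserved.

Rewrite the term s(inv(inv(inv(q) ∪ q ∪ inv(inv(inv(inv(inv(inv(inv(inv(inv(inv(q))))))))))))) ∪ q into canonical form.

Push inv inside:  distribute inv over ∪ and collapse double inv
Collect terms:  s(q) ∪ q
Order the arguments:  q ∪ s(q)

Answer: q ∪ s(q)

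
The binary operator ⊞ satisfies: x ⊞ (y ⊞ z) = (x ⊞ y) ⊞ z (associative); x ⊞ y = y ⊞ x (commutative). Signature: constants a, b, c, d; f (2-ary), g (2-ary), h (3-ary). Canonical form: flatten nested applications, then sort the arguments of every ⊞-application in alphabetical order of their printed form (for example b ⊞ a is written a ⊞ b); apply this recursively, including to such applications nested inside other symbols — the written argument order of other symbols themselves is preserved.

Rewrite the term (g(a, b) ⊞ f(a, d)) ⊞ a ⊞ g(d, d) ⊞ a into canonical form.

Un-nest:  g(a, b) ⊞ f(a, d) ⊞ a ⊞ g(d, d) ⊞ a
Order the arguments:  a ⊞ a ⊞ f(a, d) ⊞ g(a, b) ⊞ g(d, d)

Answer: a ⊞ a ⊞ f(a, d) ⊞ g(a, b) ⊞ g(d, d)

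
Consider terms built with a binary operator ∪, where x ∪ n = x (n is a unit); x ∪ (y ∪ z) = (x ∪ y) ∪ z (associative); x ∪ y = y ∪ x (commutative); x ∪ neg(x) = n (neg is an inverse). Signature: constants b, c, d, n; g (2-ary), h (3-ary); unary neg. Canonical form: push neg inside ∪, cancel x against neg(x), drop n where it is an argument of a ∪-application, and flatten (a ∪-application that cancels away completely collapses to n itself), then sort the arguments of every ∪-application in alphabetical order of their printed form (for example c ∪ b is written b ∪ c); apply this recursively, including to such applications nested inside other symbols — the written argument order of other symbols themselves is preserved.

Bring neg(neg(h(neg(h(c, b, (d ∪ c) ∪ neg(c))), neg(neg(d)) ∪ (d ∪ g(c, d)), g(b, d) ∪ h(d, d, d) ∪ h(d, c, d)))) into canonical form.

Answer: h(neg(h(c, b, d)), d ∪ d ∪ g(c, d), g(b, d) ∪ h(d, c, d) ∪ h(d, d, d))

Derivation:
Push neg inside:  distribute neg over ∪ and collapse double neg
Collect terms:  h(neg(h(c, b, d)), d ∪ d ∪ g(c, d), g(b, d) ∪ h(d, c, d) ∪ h(d, d, d))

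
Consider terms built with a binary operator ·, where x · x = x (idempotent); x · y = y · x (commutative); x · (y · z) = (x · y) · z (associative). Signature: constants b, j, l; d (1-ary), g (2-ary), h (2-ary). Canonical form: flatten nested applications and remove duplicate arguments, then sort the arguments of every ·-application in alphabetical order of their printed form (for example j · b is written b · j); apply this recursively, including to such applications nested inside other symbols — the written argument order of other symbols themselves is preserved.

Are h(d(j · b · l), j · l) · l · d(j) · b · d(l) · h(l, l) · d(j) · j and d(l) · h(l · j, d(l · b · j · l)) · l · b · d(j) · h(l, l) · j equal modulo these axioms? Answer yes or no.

Answer: no — b · d(j) · d(l) · h(d(b · j · l), j · l) · h(l, l) · j · l vs b · d(j) · d(l) · h(j · l, d(b · j · l)) · h(l, l) · j · l

Derivation:
Left:  h(d(j · b · l), j · l) · l · d(j) · b · d(l) · h(l, l) · d(j) · j
  Simplify inside:  h(d(j · b · l), j · l)  →  h(d(b · j · l), j · l)
  Drop duplicates:  drop duplicate d(j)
  Order the arguments:  b · d(j) · d(l) · h(d(b · j · l), j · l) · h(l, l) · j · l
Right:  d(l) · h(l · j, d(l · b · j · l)) · l · b · d(j) · h(l, l) · j
  Canonicalize subterm:  h(l · j, d(l · b · j · l))  →  h(j · l, d(b · j · l))
  Sort:  b · d(j) · d(l) · h(j · l, d(b · j · l)) · h(l, l) · j · l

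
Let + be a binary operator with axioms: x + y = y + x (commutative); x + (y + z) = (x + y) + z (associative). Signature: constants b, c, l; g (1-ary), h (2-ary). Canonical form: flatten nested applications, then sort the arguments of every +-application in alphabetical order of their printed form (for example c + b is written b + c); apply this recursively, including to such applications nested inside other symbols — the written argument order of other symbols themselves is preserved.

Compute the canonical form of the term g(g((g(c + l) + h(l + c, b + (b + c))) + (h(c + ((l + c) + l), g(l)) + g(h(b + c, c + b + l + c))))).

Work inside:  (g(c + l) + h(l + c, b + (b + c))) + (h(c + ((l + c) + l), g(l)) + g(h(b + c, c + b + l + c)))
Merge nested applications:  g(c + l) + h(l + c, b + (b + c)) + h(c + ((l + c) + l), g(l)) + g(h(b + c, c + b + l + c))
Simplify inside:  h(l + c, b + (b + c))  →  h(c + l, b + b + c)
Simplify inside:  h(c + ((l + c) + l), g(l))  →  h(c + c + l + l, g(l))
Canonicalize subterm:  g(h(b + c, c + b + l + c))  →  g(h(b + c, b + c + c + l))
Sort:  g(c + l) + g(h(b + c, b + c + c + l)) + h(c + c + l + l, g(l)) + h(c + l, b + b + c)
Rebuild:  g(g(g(c + l) + g(h(b + c, b + c + c + l)) + h(c + c + l + l, g(l)) + h(c + l, b + b + c)))

Answer: g(g(g(c + l) + g(h(b + c, b + c + c + l)) + h(c + c + l + l, g(l)) + h(c + l, b + b + c)))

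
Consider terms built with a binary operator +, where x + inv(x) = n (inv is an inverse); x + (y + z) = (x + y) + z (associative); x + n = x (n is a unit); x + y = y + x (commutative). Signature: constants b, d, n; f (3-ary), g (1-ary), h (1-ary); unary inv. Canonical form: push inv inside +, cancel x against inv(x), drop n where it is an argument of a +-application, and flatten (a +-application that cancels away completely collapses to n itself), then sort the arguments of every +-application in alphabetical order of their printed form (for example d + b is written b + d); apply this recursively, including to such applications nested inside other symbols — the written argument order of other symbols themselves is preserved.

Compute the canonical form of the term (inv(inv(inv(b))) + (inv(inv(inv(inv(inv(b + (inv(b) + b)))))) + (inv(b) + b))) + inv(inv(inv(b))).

Push inv inside:  distribute inv over + and collapse double inv
Collect:  inv(b) + inv(b) + inv(b)

Answer: inv(b) + inv(b) + inv(b)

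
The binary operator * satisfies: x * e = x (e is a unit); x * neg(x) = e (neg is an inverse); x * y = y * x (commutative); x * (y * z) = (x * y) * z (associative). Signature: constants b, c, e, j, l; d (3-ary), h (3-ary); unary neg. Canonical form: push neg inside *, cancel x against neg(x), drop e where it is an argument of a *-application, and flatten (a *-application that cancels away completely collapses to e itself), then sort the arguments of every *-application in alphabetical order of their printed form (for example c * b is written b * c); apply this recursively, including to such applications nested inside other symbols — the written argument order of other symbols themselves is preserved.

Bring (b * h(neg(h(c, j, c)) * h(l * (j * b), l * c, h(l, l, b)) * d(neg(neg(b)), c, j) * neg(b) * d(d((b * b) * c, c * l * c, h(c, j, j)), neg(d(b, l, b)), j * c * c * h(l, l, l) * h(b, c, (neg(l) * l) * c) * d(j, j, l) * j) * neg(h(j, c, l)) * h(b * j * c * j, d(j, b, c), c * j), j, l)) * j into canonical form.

Answer: b * h(d(b, c, j) * d(d(b * b * c, c * c * l, h(c, j, j)), neg(d(b, l, b)), c * c * d(j, j, l) * h(b, c, c) * h(l, l, l) * j * j) * h(b * c * j * j, d(j, b, c), c * j) * h(b * j * l, c * l, h(l, l, b)) * neg(b) * neg(h(c, j, c)) * neg(h(j, c, l)), j, l) * j

Derivation:
Push neg inside:  distribute neg over * and collapse double neg
Collect terms:  b * h(d(b, c, j) * d(d(b * b * c, c * c * l, h(c, j, j)), neg(d(b, l, b)), c * c * d(j, j, l) * h(b, c, c) * h(l, l, l) * j * j) * h(b * c * j * j, d(j, b, c), c * j) * h(b * j * l, c * l, h(l, l, b)) * neg(b) * neg(h(c, j, c)) * neg(h(j, c, l)), j, l) * j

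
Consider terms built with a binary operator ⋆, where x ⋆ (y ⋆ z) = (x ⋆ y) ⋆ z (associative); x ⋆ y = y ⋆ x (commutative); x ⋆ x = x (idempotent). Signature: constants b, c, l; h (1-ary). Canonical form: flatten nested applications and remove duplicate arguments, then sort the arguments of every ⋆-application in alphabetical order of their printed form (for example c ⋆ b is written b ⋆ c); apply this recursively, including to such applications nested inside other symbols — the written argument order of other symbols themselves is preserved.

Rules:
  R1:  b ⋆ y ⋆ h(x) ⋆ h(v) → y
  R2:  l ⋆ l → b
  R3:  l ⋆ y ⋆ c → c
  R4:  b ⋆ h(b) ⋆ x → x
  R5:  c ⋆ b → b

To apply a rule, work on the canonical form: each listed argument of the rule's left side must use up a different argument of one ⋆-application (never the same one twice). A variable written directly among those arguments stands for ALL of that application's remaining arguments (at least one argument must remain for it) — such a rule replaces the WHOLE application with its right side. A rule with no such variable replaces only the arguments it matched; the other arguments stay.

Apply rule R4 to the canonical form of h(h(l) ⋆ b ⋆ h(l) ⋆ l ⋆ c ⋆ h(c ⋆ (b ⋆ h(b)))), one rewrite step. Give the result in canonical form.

Canonical form:  h(b ⋆ c ⋆ h(b ⋆ c ⋆ h(b)) ⋆ h(l) ⋆ l)
Match R4:  consume b, h(b);  x := c
The variable takes the whole remainder — replace the entire application.
New term:  h(b ⋆ c ⋆ h(c) ⋆ h(l) ⋆ l)

Answer: h(b ⋆ c ⋆ h(c) ⋆ h(l) ⋆ l)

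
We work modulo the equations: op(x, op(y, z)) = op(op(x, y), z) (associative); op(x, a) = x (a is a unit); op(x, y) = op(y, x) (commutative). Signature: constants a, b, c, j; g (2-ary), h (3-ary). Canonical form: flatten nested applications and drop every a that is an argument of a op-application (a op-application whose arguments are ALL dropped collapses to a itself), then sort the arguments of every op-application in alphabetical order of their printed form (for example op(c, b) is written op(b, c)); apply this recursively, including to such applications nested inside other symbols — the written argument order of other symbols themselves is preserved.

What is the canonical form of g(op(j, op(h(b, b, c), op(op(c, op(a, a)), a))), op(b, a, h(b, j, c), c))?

Answer: g(op(c, h(b, b, c), j), op(b, c, h(b, j, c)))

Derivation:
Descend into:  op(j, op(h(b, b, c), op(op(c, op(a, a)), a)))
Flatten:  op(j, h(b, b, c), c, a, a, a)
Units out:  drop a (×3)
Order the arguments:  op(c, h(b, b, c), j)
Put back:  g(op(c, h(b, b, c), j), op(b, c, h(b, j, c)))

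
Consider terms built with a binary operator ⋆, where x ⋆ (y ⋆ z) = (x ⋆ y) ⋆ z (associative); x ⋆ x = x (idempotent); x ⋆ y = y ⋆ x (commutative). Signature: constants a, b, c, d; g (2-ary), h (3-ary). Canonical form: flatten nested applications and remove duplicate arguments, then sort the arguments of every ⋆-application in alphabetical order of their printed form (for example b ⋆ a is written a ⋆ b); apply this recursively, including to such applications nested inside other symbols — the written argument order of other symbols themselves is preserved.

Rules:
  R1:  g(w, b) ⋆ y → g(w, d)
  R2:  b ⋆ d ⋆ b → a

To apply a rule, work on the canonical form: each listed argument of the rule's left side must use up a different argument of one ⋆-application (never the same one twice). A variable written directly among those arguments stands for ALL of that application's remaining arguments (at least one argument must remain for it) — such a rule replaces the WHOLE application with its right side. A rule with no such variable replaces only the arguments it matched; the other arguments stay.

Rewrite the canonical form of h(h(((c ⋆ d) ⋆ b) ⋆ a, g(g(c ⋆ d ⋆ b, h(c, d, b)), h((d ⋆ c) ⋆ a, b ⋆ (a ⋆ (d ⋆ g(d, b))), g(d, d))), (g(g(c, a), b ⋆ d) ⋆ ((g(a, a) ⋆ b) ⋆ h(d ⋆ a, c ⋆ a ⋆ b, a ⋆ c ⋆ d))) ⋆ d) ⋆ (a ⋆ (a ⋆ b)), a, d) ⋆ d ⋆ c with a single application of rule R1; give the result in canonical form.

Answer: c ⋆ d ⋆ h(a ⋆ b ⋆ h(a ⋆ b ⋆ c ⋆ d, g(g(b ⋆ c ⋆ d, h(c, d, b)), h(a ⋆ c ⋆ d, g(d, d), g(d, d))), b ⋆ d ⋆ g(a, a) ⋆ g(g(c, a), b ⋆ d) ⋆ h(a ⋆ d, a ⋆ b ⋆ c, a ⋆ c ⋆ d)), a, d)

Derivation:
Canonical form:  c ⋆ d ⋆ h(a ⋆ b ⋆ h(a ⋆ b ⋆ c ⋆ d, g(g(b ⋆ c ⋆ d, h(c, d, b)), h(a ⋆ c ⋆ d, a ⋆ b ⋆ d ⋆ g(d, b), g(d, d))), b ⋆ d ⋆ g(a, a) ⋆ g(g(c, a), b ⋆ d) ⋆ h(a ⋆ d, a ⋆ b ⋆ c, a ⋆ c ⋆ d)), a, d)
R1 matches:  uses g(d, b);  w := d, y := a ⋆ b ⋆ d
The variable takes the whole remainder — replace the entire application.
Result:  c ⋆ d ⋆ h(a ⋆ b ⋆ h(a ⋆ b ⋆ c ⋆ d, g(g(b ⋆ c ⋆ d, h(c, d, b)), h(a ⋆ c ⋆ d, g(d, d), g(d, d))), b ⋆ d ⋆ g(a, a) ⋆ g(g(c, a), b ⋆ d) ⋆ h(a ⋆ d, a ⋆ b ⋆ c, a ⋆ c ⋆ d)), a, d)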